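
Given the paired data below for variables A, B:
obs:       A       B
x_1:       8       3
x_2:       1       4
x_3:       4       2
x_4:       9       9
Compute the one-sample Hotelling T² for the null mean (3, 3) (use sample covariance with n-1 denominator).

Step 1 — sample mean vector:
  mean(A) = (8 + 1 + 4 + 9) / 4 = 22/4 = 5.5
  mean(B) = (3 + 4 + 2 + 9) / 4 = 18/4 = 4.5
  x̄ = (5.5, 4.5),  deviation x̄ - mu_0 = (5.5, 4.5) - (3, 3) = (2.5, 1.5).

Step 2 — sample covariance matrix, S[i,j] = (1/(n-1)) · Σ_k (x_{k,i} - mean_i) · (x_{k,j} - mean_j), divisor n-1 = 3:
  S[A,A] = ((2.5)·(2.5) + (-4.5)·(-4.5) + (-1.5)·(-1.5) + (3.5)·(3.5)) / 3 = 41/3 = 13.6667
  S[A,B] = ((2.5)·(-1.5) + (-4.5)·(-0.5) + (-1.5)·(-2.5) + (3.5)·(4.5)) / 3 = 18/3 = 6
  S[B,B] = ((-1.5)·(-1.5) + (-0.5)·(-0.5) + (-2.5)·(-2.5) + (4.5)·(4.5)) / 3 = 29/3 = 9.6667
  S = [[13.6667, 6],
 [6, 9.6667]].

Step 3 — invert S. det(S) = 13.6667·9.6667 - (6)² = 96.1111.
  S^{-1} = (1/det) · [[d, -b], [-b, a]] = [[0.1006, -0.0624],
 [-0.0624, 0.1422]].

Step 4 — quadratic form (x̄ - mu_0)^T · S^{-1} · (x̄ - mu_0):
  S^{-1} · (x̄ - mu_0) = (0.1578, 0.0572),
  (x̄ - mu_0)^T · [...] = (2.5)·(0.1578) + (1.5)·(0.0572) = 0.4803.

Step 5 — scale by n: T² = 4 · 0.4803 = 1.9214.

T² ≈ 1.9214


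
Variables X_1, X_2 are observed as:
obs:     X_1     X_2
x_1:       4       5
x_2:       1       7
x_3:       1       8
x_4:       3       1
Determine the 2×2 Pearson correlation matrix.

Step 1 — column means:
  mean(X_1) = (4 + 1 + 1 + 3) / 4 = 9/4 = 2.25
  mean(X_2) = (5 + 7 + 8 + 1) / 4 = 21/4 = 5.25

Step 2 — sample variances and covariances s[i,j] = (1/(n-1)) · Σ_k (x_{k,i} - mean_i) · (x_{k,j} - mean_j), with n-1 = 3:
  s[X_1,X_1] = ((1.75)·(1.75) + (-1.25)·(-1.25) + (-1.25)·(-1.25) + (0.75)·(0.75)) / 3 = 6.75/3 = 2.25
  s[X_1,X_2] = ((1.75)·(-0.25) + (-1.25)·(1.75) + (-1.25)·(2.75) + (0.75)·(-4.25)) / 3 = -9.25/3 = -3.0833
  s[X_2,X_2] = ((-0.25)·(-0.25) + (1.75)·(1.75) + (2.75)·(2.75) + (-4.25)·(-4.25)) / 3 = 28.75/3 = 9.5833
  Sample standard deviations s_i = √(s[i,i]):
  s(X_1) = √(2.25) = 1.5
  s(X_2) = √(9.5833) = 3.0957

Step 3 — r_{ij} = s_{ij} / (s_i · s_j):
  r[X_1,X_1] = 1 (diagonal).
  r[X_1,X_2] = -3.0833 / (1.5 · 3.0957) = -3.0833 / 4.6435 = -0.664
  r[X_2,X_2] = 1 (diagonal).

R is symmetric with unit diagonal. Assembling:

R = [[1, -0.664],
 [-0.664, 1]]


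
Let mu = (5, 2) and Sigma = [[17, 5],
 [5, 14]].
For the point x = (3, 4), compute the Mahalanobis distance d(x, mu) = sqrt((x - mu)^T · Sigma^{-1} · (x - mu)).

Step 1 — centre the observation: (x - mu) = (-2, 2).

Step 2 — invert Sigma. det(Sigma) = 17·14 - (5)² = 213.
  Sigma^{-1} = (1/det) · [[d, -b], [-b, a]] = [[0.0657, -0.0235],
 [-0.0235, 0.0798]].

Step 3 — form the quadratic (x - mu)^T · Sigma^{-1} · (x - mu):
  Sigma^{-1} · (x - mu) = (-0.1784, 0.2066).
  (x - mu)^T · [Sigma^{-1} · (x - mu)] = (-2)·(-0.1784) + (2)·(0.2066) = 0.77.

Step 4 — take square root: d = √(0.77) ≈ 0.8775.

d(x, mu) = √(0.77) ≈ 0.8775


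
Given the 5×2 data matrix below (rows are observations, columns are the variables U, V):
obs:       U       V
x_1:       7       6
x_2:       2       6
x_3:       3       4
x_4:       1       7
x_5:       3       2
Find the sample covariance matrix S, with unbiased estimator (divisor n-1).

Step 1 — column means:
  mean(U) = (7 + 2 + 3 + 1 + 3) / 5 = 16/5 = 3.2
  mean(V) = (6 + 6 + 4 + 7 + 2) / 5 = 25/5 = 5

Step 2 — sample covariance S[i,j] = (1/(n-1)) · Σ_k (x_{k,i} - mean_i) · (x_{k,j} - mean_j), with n-1 = 4.
  S[U,U] = ((3.8)·(3.8) + (-1.2)·(-1.2) + (-0.2)·(-0.2) + (-2.2)·(-2.2) + (-0.2)·(-0.2)) / 4 = 20.8/4 = 5.2
  S[U,V] = ((3.8)·(1) + (-1.2)·(1) + (-0.2)·(-1) + (-2.2)·(2) + (-0.2)·(-3)) / 4 = -1/4 = -0.25
  S[V,V] = ((1)·(1) + (1)·(1) + (-1)·(-1) + (2)·(2) + (-3)·(-3)) / 4 = 16/4 = 4

S is symmetric (S[j,i] = S[i,j]). Assembling:

S = [[5.2, -0.25],
 [-0.25, 4]]


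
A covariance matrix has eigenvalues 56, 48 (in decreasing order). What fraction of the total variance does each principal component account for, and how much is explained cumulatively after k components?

Step 1 — total variance = trace(Sigma) = Σ λ_i = 56 + 48 = 104.

Step 2 — fraction explained by component i = λ_i / Σ λ:
  PC1: 56/104 = 0.5385
  PC2: 48/104 = 0.4615

Step 3 — cumulative fraction after k components = (λ_1 + ... + λ_k) / Σ λ:
  k = 1: 56/104 = 0.5385
  k = 2: (56 + 48)/104 = 104/104 = 1

Summary (fraction, with percent):

explained: PC1 0.5385 (53.85%), PC2 0.4615 (46.15%);  cumulative: 0.5385, 1


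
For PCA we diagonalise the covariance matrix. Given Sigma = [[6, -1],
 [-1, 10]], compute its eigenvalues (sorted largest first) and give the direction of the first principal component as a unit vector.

Step 1 — characteristic polynomial of 2×2 Sigma:
  det(Sigma - λI) = λ² - trace · λ + det = 0.
  trace = 6 + 10 = 16, det = 6·10 - (-1)² = 59.
Step 2 — discriminant:
  Δ = trace² - 4·det = 256 - 236 = 20.
Step 3 — eigenvalues:
  λ = (trace ± √Δ)/2 = (16 ± 4.4721)/2,
  λ_1 = 10.2361,  λ_2 = 5.7639.

Step 4 — unit eigenvector for λ_1: solve (Sigma - λ_1 I)v = 0. First row:
  (6 - 10.2361)·v_x + (-1)·v_y = 0, i.e. (-4.2361)·v_x + (-1)·v_y = 0,
  so v ∝ (b, λ_1 - a) = (-1, 4.2361); multiply by -1 so the first entry is positive: u = (1, -4.2361).
  ||u|| = √((1)² + (-4.2361)²) = √(18.9443) ≈ 4.3525,
  v_1 = u/||u|| ≈ (0.2298, -0.9732) (||v_1|| = 1).

λ_1 = 10.2361,  λ_2 = 5.7639;  v_1 ≈ (0.2298, -0.9732)


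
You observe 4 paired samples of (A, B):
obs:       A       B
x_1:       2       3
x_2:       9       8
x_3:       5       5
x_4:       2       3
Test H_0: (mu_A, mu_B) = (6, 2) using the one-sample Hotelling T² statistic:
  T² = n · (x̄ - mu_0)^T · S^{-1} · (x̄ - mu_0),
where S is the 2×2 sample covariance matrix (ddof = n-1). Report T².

Step 1 — sample mean vector:
  mean(A) = (2 + 9 + 5 + 2) / 4 = 18/4 = 4.5
  mean(B) = (3 + 8 + 5 + 3) / 4 = 19/4 = 4.75
  x̄ = (4.5, 4.75),  deviation x̄ - mu_0 = (4.5, 4.75) - (6, 2) = (-1.5, 2.75).

Step 2 — sample covariance matrix, S[i,j] = (1/(n-1)) · Σ_k (x_{k,i} - mean_i) · (x_{k,j} - mean_j), divisor n-1 = 3:
  S[A,A] = ((-2.5)·(-2.5) + (4.5)·(4.5) + (0.5)·(0.5) + (-2.5)·(-2.5)) / 3 = 33/3 = 11
  S[A,B] = ((-2.5)·(-1.75) + (4.5)·(3.25) + (0.5)·(0.25) + (-2.5)·(-1.75)) / 3 = 23.5/3 = 7.8333
  S[B,B] = ((-1.75)·(-1.75) + (3.25)·(3.25) + (0.25)·(0.25) + (-1.75)·(-1.75)) / 3 = 16.75/3 = 5.5833
  S = [[11, 7.8333],
 [7.8333, 5.5833]].

Step 3 — invert S. det(S) = 11·5.5833 - (7.8333)² = 0.0556.
  S^{-1} = (1/det) · [[d, -b], [-b, a]] = [[100.5, -141],
 [-141, 198]].

Step 4 — quadratic form (x̄ - mu_0)^T · S^{-1} · (x̄ - mu_0):
  S^{-1} · (x̄ - mu_0) = (-538.5, 756),
  (x̄ - mu_0)^T · [...] = (-1.5)·(-538.5) + (2.75)·(756) = 2886.75.

Step 5 — scale by n: T² = 4 · 2886.75 = 11547.

T² ≈ 11547


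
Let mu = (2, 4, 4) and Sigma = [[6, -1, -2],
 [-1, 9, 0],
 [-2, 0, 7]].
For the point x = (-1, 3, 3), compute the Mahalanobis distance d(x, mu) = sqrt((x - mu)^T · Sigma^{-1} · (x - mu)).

Step 1 — centre the observation: (x - mu) = (-3, -1, -1).

Step 2 — invert Sigma (cofactor / det for 3×3, or solve directly):
  Sigma^{-1} = [[0.1881, 0.0209, 0.0537],
 [0.0209, 0.1134, 0.006],
 [0.0537, 0.006, 0.1582]].

Step 3 — form the quadratic (x - mu)^T · Sigma^{-1} · (x - mu):
  Sigma^{-1} · (x - mu) = (-0.6388, -0.1821, -0.3254).
  (x - mu)^T · [Sigma^{-1} · (x - mu)] = (-3)·(-0.6388) + (-1)·(-0.1821) + (-1)·(-0.3254) = 2.4239.

Step 4 — take square root: d = √(2.4239) ≈ 1.5569.

d(x, mu) = √(2.4239) ≈ 1.5569


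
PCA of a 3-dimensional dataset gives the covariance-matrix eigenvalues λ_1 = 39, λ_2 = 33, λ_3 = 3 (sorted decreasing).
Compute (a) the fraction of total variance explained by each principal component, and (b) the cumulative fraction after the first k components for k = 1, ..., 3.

Step 1 — total variance = trace(Sigma) = Σ λ_i = 39 + 33 + 3 = 75.

Step 2 — fraction explained by component i = λ_i / Σ λ:
  PC1: 39/75 = 0.52
  PC2: 33/75 = 0.44
  PC3: 3/75 = 0.04

Step 3 — cumulative fraction after k components = (λ_1 + ... + λ_k) / Σ λ:
  k = 1: 39/75 = 0.52
  k = 2: (39 + 33)/75 = 72/75 = 0.96
  k = 3: (39 + 33 + 3)/75 = 75/75 = 1

Summary (fraction, with percent):

explained: PC1 0.52 (52%), PC2 0.44 (44%), PC3 0.04 (4%);  cumulative: 0.52, 0.96, 1


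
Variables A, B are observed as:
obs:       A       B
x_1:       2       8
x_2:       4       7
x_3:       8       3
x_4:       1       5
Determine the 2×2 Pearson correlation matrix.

Step 1 — column means:
  mean(A) = (2 + 4 + 8 + 1) / 4 = 15/4 = 3.75
  mean(B) = (8 + 7 + 3 + 5) / 4 = 23/4 = 5.75

Step 2 — sample variances and covariances s[i,j] = (1/(n-1)) · Σ_k (x_{k,i} - mean_i) · (x_{k,j} - mean_j), with n-1 = 3:
  s[A,A] = ((-1.75)·(-1.75) + (0.25)·(0.25) + (4.25)·(4.25) + (-2.75)·(-2.75)) / 3 = 28.75/3 = 9.5833
  s[A,B] = ((-1.75)·(2.25) + (0.25)·(1.25) + (4.25)·(-2.75) + (-2.75)·(-0.75)) / 3 = -13.25/3 = -4.4167
  s[B,B] = ((2.25)·(2.25) + (1.25)·(1.25) + (-2.75)·(-2.75) + (-0.75)·(-0.75)) / 3 = 14.75/3 = 4.9167
  Sample standard deviations s_i = √(s[i,i]):
  s(A) = √(9.5833) = 3.0957
  s(B) = √(4.9167) = 2.2174

Step 3 — r_{ij} = s_{ij} / (s_i · s_j):
  r[A,A] = 1 (diagonal).
  r[A,B] = -4.4167 / (3.0957 · 2.2174) = -4.4167 / 6.8643 = -0.6434
  r[B,B] = 1 (diagonal).

R is symmetric with unit diagonal. Assembling:

R = [[1, -0.6434],
 [-0.6434, 1]]


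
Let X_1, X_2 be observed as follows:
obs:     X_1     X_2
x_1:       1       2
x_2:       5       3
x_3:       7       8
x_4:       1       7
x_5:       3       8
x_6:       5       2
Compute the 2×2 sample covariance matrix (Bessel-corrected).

Step 1 — column means:
  mean(X_1) = (1 + 5 + 7 + 1 + 3 + 5) / 6 = 22/6 = 3.6667
  mean(X_2) = (2 + 3 + 8 + 7 + 8 + 2) / 6 = 30/6 = 5

Step 2 — sample covariance S[i,j] = (1/(n-1)) · Σ_k (x_{k,i} - mean_i) · (x_{k,j} - mean_j), with n-1 = 5.
  S[X_1,X_1] = ((-2.6667)·(-2.6667) + (1.3333)·(1.3333) + (3.3333)·(3.3333) + (-2.6667)·(-2.6667) + (-0.6667)·(-0.6667) + (1.3333)·(1.3333)) / 5 = 29.3333/5 = 5.8667
  S[X_1,X_2] = ((-2.6667)·(-3) + (1.3333)·(-2) + (3.3333)·(3) + (-2.6667)·(2) + (-0.6667)·(3) + (1.3333)·(-3)) / 5 = 4/5 = 0.8
  S[X_2,X_2] = ((-3)·(-3) + (-2)·(-2) + (3)·(3) + (2)·(2) + (3)·(3) + (-3)·(-3)) / 5 = 44/5 = 8.8

S is symmetric (S[j,i] = S[i,j]). Assembling:

S = [[5.8667, 0.8],
 [0.8, 8.8]]


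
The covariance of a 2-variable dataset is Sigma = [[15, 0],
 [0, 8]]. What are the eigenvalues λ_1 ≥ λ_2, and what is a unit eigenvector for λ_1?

Step 1 — characteristic polynomial of 2×2 Sigma:
  det(Sigma - λI) = λ² - trace · λ + det = 0.
  trace = 15 + 8 = 23, det = 15·8 - (0)² = 120.
Step 2 — discriminant:
  Δ = trace² - 4·det = 529 - 480 = 49.
Step 3 — eigenvalues:
  λ = (trace ± √Δ)/2 = (23 ± 7)/2,
  λ_1 = 15,  λ_2 = 8.

Step 4 — unit eigenvector for λ_1: Sigma is diagonal, so its eigenvectors are the coordinate axes. λ_1 = 15 is the diagonal entry on the first coordinate axis, hence
  v_1 = (1, 0) (||v_1|| = 1).

λ_1 = 15,  λ_2 = 8;  v_1 ≈ (1, 0)


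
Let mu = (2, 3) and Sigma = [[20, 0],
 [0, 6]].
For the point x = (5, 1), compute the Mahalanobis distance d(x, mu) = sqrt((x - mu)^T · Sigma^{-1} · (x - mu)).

Step 1 — centre the observation: (x - mu) = (3, -2).

Step 2 — invert Sigma. det(Sigma) = 20·6 - (0)² = 120.
  Sigma^{-1} = (1/det) · [[d, -b], [-b, a]] = [[0.05, 0],
 [0, 0.1667]].

Step 3 — form the quadratic (x - mu)^T · Sigma^{-1} · (x - mu):
  Sigma^{-1} · (x - mu) = (0.15, -0.3333).
  (x - mu)^T · [Sigma^{-1} · (x - mu)] = (3)·(0.15) + (-2)·(-0.3333) = 1.1167.

Step 4 — take square root: d = √(1.1167) ≈ 1.0567.

d(x, mu) = √(1.1167) ≈ 1.0567


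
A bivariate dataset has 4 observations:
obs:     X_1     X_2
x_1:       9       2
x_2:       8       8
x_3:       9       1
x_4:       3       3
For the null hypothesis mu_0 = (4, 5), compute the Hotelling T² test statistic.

Step 1 — sample mean vector:
  mean(X_1) = (9 + 8 + 9 + 3) / 4 = 29/4 = 7.25
  mean(X_2) = (2 + 8 + 1 + 3) / 4 = 14/4 = 3.5
  x̄ = (7.25, 3.5),  deviation x̄ - mu_0 = (7.25, 3.5) - (4, 5) = (3.25, -1.5).

Step 2 — sample covariance matrix, S[i,j] = (1/(n-1)) · Σ_k (x_{k,i} - mean_i) · (x_{k,j} - mean_j), divisor n-1 = 3:
  S[X_1,X_1] = ((1.75)·(1.75) + (0.75)·(0.75) + (1.75)·(1.75) + (-4.25)·(-4.25)) / 3 = 24.75/3 = 8.25
  S[X_1,X_2] = ((1.75)·(-1.5) + (0.75)·(4.5) + (1.75)·(-2.5) + (-4.25)·(-0.5)) / 3 = -1.5/3 = -0.5
  S[X_2,X_2] = ((-1.5)·(-1.5) + (4.5)·(4.5) + (-2.5)·(-2.5) + (-0.5)·(-0.5)) / 3 = 29/3 = 9.6667
  S = [[8.25, -0.5],
 [-0.5, 9.6667]].

Step 3 — invert S. det(S) = 8.25·9.6667 - (-0.5)² = 79.5.
  S^{-1} = (1/det) · [[d, -b], [-b, a]] = [[0.1216, 0.0063],
 [0.0063, 0.1038]].

Step 4 — quadratic form (x̄ - mu_0)^T · S^{-1} · (x̄ - mu_0):
  S^{-1} · (x̄ - mu_0) = (0.3857, -0.1352),
  (x̄ - mu_0)^T · [...] = (3.25)·(0.3857) + (-1.5)·(-0.1352) = 1.4565.

Step 5 — scale by n: T² = 4 · 1.4565 = 5.826.

T² ≈ 5.826


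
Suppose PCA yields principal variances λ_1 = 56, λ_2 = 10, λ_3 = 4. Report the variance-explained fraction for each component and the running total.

Step 1 — total variance = trace(Sigma) = Σ λ_i = 56 + 10 + 4 = 70.

Step 2 — fraction explained by component i = λ_i / Σ λ:
  PC1: 56/70 = 0.8
  PC2: 10/70 = 0.1429
  PC3: 4/70 = 0.0571

Step 3 — cumulative fraction after k components = (λ_1 + ... + λ_k) / Σ λ:
  k = 1: 56/70 = 0.8
  k = 2: (56 + 10)/70 = 66/70 = 0.9429
  k = 3: (56 + 10 + 4)/70 = 70/70 = 1

Summary (fraction, with percent):

explained: PC1 0.8 (80%), PC2 0.1429 (14.29%), PC3 0.0571 (5.71%);  cumulative: 0.8, 0.9429, 1


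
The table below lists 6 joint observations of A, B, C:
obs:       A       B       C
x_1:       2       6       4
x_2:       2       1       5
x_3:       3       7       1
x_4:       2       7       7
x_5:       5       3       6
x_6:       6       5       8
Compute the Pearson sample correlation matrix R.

Step 1 — column means:
  mean(A) = (2 + 2 + 3 + 2 + 5 + 6) / 6 = 20/6 = 3.3333
  mean(B) = (6 + 1 + 7 + 7 + 3 + 5) / 6 = 29/6 = 4.8333
  mean(C) = (4 + 5 + 1 + 7 + 6 + 8) / 6 = 31/6 = 5.1667

Step 2 — sample variances and covariances s[i,j] = (1/(n-1)) · Σ_k (x_{k,i} - mean_i) · (x_{k,j} - mean_j), with n-1 = 5:
  s[A,A] = ((-1.3333)·(-1.3333) + (-1.3333)·(-1.3333) + (-0.3333)·(-0.3333) + (-1.3333)·(-1.3333) + (1.6667)·(1.6667) + (2.6667)·(2.6667)) / 5 = 15.3333/5 = 3.0667
  s[A,B] = ((-1.3333)·(1.1667) + (-1.3333)·(-3.8333) + (-0.3333)·(2.1667) + (-1.3333)·(2.1667) + (1.6667)·(-1.8333) + (2.6667)·(0.1667)) / 5 = -2.6667/5 = -0.5333
  s[A,C] = ((-1.3333)·(-1.1667) + (-1.3333)·(-0.1667) + (-0.3333)·(-4.1667) + (-1.3333)·(1.8333) + (1.6667)·(0.8333) + (2.6667)·(2.8333)) / 5 = 9.6667/5 = 1.9333
  s[B,B] = ((1.1667)·(1.1667) + (-3.8333)·(-3.8333) + (2.1667)·(2.1667) + (2.1667)·(2.1667) + (-1.8333)·(-1.8333) + (0.1667)·(0.1667)) / 5 = 28.8333/5 = 5.7667
  s[B,C] = ((1.1667)·(-1.1667) + (-3.8333)·(-0.1667) + (2.1667)·(-4.1667) + (2.1667)·(1.8333) + (-1.8333)·(0.8333) + (0.1667)·(2.8333)) / 5 = -6.8333/5 = -1.3667
  s[C,C] = ((-1.1667)·(-1.1667) + (-0.1667)·(-0.1667) + (-4.1667)·(-4.1667) + (1.8333)·(1.8333) + (0.8333)·(0.8333) + (2.8333)·(2.8333)) / 5 = 30.8333/5 = 6.1667
  Sample standard deviations s_i = √(s[i,i]):
  s(A) = √(3.0667) = 1.7512
  s(B) = √(5.7667) = 2.4014
  s(C) = √(6.1667) = 2.4833

Step 3 — r_{ij} = s_{ij} / (s_i · s_j):
  r[A,A] = 1 (diagonal).
  r[A,B] = -0.5333 / (1.7512 · 2.4014) = -0.5333 / 4.2053 = -0.1268
  r[A,C] = 1.9333 / (1.7512 · 2.4833) = 1.9333 / 4.3487 = 0.4446
  r[B,B] = 1 (diagonal).
  r[B,C] = -1.3667 / (2.4014 · 2.4833) = -1.3667 / 5.9633 = -0.2292
  r[C,C] = 1 (diagonal).

R is symmetric with unit diagonal. Assembling:

R = [[1, -0.1268, 0.4446],
 [-0.1268, 1, -0.2292],
 [0.4446, -0.2292, 1]]


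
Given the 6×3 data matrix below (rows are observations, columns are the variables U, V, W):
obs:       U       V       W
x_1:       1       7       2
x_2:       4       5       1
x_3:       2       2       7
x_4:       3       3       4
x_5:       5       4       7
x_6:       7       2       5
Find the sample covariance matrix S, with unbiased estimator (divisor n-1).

Step 1 — column means:
  mean(U) = (1 + 4 + 2 + 3 + 5 + 7) / 6 = 22/6 = 3.6667
  mean(V) = (7 + 5 + 2 + 3 + 4 + 2) / 6 = 23/6 = 3.8333
  mean(W) = (2 + 1 + 7 + 4 + 7 + 5) / 6 = 26/6 = 4.3333

Step 2 — sample covariance S[i,j] = (1/(n-1)) · Σ_k (x_{k,i} - mean_i) · (x_{k,j} - mean_j), with n-1 = 5.
  S[U,U] = ((-2.6667)·(-2.6667) + (0.3333)·(0.3333) + (-1.6667)·(-1.6667) + (-0.6667)·(-0.6667) + (1.3333)·(1.3333) + (3.3333)·(3.3333)) / 5 = 23.3333/5 = 4.6667
  S[U,V] = ((-2.6667)·(3.1667) + (0.3333)·(1.1667) + (-1.6667)·(-1.8333) + (-0.6667)·(-0.8333) + (1.3333)·(0.1667) + (3.3333)·(-1.8333)) / 5 = -10.3333/5 = -2.0667
  S[U,W] = ((-2.6667)·(-2.3333) + (0.3333)·(-3.3333) + (-1.6667)·(2.6667) + (-0.6667)·(-0.3333) + (1.3333)·(2.6667) + (3.3333)·(0.6667)) / 5 = 6.6667/5 = 1.3333
  S[V,V] = ((3.1667)·(3.1667) + (1.1667)·(1.1667) + (-1.8333)·(-1.8333) + (-0.8333)·(-0.8333) + (0.1667)·(0.1667) + (-1.8333)·(-1.8333)) / 5 = 18.8333/5 = 3.7667
  S[V,W] = ((3.1667)·(-2.3333) + (1.1667)·(-3.3333) + (-1.8333)·(2.6667) + (-0.8333)·(-0.3333) + (0.1667)·(2.6667) + (-1.8333)·(0.6667)) / 5 = -16.6667/5 = -3.3333
  S[W,W] = ((-2.3333)·(-2.3333) + (-3.3333)·(-3.3333) + (2.6667)·(2.6667) + (-0.3333)·(-0.3333) + (2.6667)·(2.6667) + (0.6667)·(0.6667)) / 5 = 31.3333/5 = 6.2667

S is symmetric (S[j,i] = S[i,j]). Assembling:

S = [[4.6667, -2.0667, 1.3333],
 [-2.0667, 3.7667, -3.3333],
 [1.3333, -3.3333, 6.2667]]


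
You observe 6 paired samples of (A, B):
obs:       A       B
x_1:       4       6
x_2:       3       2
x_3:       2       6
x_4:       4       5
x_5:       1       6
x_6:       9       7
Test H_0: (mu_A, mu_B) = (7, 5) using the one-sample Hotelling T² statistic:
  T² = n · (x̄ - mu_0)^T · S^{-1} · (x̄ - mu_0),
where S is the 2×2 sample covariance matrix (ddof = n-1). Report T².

Step 1 — sample mean vector:
  mean(A) = (4 + 3 + 2 + 4 + 1 + 9) / 6 = 23/6 = 3.8333
  mean(B) = (6 + 2 + 6 + 5 + 6 + 7) / 6 = 32/6 = 5.3333
  x̄ = (3.8333, 5.3333),  deviation x̄ - mu_0 = (3.8333, 5.3333) - (7, 5) = (-3.1667, 0.3333).

Step 2 — sample covariance matrix, S[i,j] = (1/(n-1)) · Σ_k (x_{k,i} - mean_i) · (x_{k,j} - mean_j), divisor n-1 = 5:
  S[A,A] = ((0.1667)·(0.1667) + (-0.8333)·(-0.8333) + (-1.8333)·(-1.8333) + (0.1667)·(0.1667) + (-2.8333)·(-2.8333) + (5.1667)·(5.1667)) / 5 = 38.8333/5 = 7.7667
  S[A,B] = ((0.1667)·(0.6667) + (-0.8333)·(-3.3333) + (-1.8333)·(0.6667) + (0.1667)·(-0.3333) + (-2.8333)·(0.6667) + (5.1667)·(1.6667)) / 5 = 8.3333/5 = 1.6667
  S[B,B] = ((0.6667)·(0.6667) + (-3.3333)·(-3.3333) + (0.6667)·(0.6667) + (-0.3333)·(-0.3333) + (0.6667)·(0.6667) + (1.6667)·(1.6667)) / 5 = 15.3333/5 = 3.0667
  S = [[7.7667, 1.6667],
 [1.6667, 3.0667]].

Step 3 — invert S. det(S) = 7.7667·3.0667 - (1.6667)² = 21.04.
  S^{-1} = (1/det) · [[d, -b], [-b, a]] = [[0.1458, -0.0792],
 [-0.0792, 0.3691]].

Step 4 — quadratic form (x̄ - mu_0)^T · S^{-1} · (x̄ - mu_0):
  S^{-1} · (x̄ - mu_0) = (-0.488, 0.3739),
  (x̄ - mu_0)^T · [...] = (-3.1667)·(-0.488) + (0.3333)·(0.3739) = 1.6698.

Step 5 — scale by n: T² = 6 · 1.6698 = 10.019.

T² ≈ 10.019


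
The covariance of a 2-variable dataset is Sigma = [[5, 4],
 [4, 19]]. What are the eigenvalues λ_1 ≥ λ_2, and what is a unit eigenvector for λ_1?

Step 1 — characteristic polynomial of 2×2 Sigma:
  det(Sigma - λI) = λ² - trace · λ + det = 0.
  trace = 5 + 19 = 24, det = 5·19 - (4)² = 79.
Step 2 — discriminant:
  Δ = trace² - 4·det = 576 - 316 = 260.
Step 3 — eigenvalues:
  λ = (trace ± √Δ)/2 = (24 ± 16.1245)/2,
  λ_1 = 20.0623,  λ_2 = 3.9377.

Step 4 — unit eigenvector for λ_1: solve (Sigma - λ_1 I)v = 0. First row:
  (5 - 20.0623)·v_x + (4)·v_y = 0, i.e. (-15.0623)·v_x + (4)·v_y = 0,
  so v ∝ (b, λ_1 - a) = (4, 15.0623) = u.
  ||u|| = √((4)² + (15.0623)²) = √(242.8716) ≈ 15.5843,
  v_1 = u/||u|| ≈ (0.2567, 0.9665) (||v_1|| = 1).

λ_1 = 20.0623,  λ_2 = 3.9377;  v_1 ≈ (0.2567, 0.9665)


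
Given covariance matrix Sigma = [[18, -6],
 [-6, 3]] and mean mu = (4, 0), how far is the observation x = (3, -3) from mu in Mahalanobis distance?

Step 1 — centre the observation: (x - mu) = (-1, -3).

Step 2 — invert Sigma. det(Sigma) = 18·3 - (-6)² = 18.
  Sigma^{-1} = (1/det) · [[d, -b], [-b, a]] = [[0.1667, 0.3333],
 [0.3333, 1]].

Step 3 — form the quadratic (x - mu)^T · Sigma^{-1} · (x - mu):
  Sigma^{-1} · (x - mu) = (-1.1667, -3.3333).
  (x - mu)^T · [Sigma^{-1} · (x - mu)] = (-1)·(-1.1667) + (-3)·(-3.3333) = 11.1667.

Step 4 — take square root: d = √(11.1667) ≈ 3.3417.

d(x, mu) = √(11.1667) ≈ 3.3417


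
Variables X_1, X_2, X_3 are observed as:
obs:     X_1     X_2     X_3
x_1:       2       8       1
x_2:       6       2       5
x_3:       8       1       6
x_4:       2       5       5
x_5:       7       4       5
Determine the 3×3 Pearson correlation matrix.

Step 1 — column means:
  mean(X_1) = (2 + 6 + 8 + 2 + 7) / 5 = 25/5 = 5
  mean(X_2) = (8 + 2 + 1 + 5 + 4) / 5 = 20/5 = 4
  mean(X_3) = (1 + 5 + 6 + 5 + 5) / 5 = 22/5 = 4.4

Step 2 — sample variances and covariances s[i,j] = (1/(n-1)) · Σ_k (x_{k,i} - mean_i) · (x_{k,j} - mean_j), with n-1 = 4:
  s[X_1,X_1] = ((-3)·(-3) + (1)·(1) + (3)·(3) + (-3)·(-3) + (2)·(2)) / 4 = 32/4 = 8
  s[X_1,X_2] = ((-3)·(4) + (1)·(-2) + (3)·(-3) + (-3)·(1) + (2)·(0)) / 4 = -26/4 = -6.5
  s[X_1,X_3] = ((-3)·(-3.4) + (1)·(0.6) + (3)·(1.6) + (-3)·(0.6) + (2)·(0.6)) / 4 = 15/4 = 3.75
  s[X_2,X_2] = ((4)·(4) + (-2)·(-2) + (-3)·(-3) + (1)·(1) + (0)·(0)) / 4 = 30/4 = 7.5
  s[X_2,X_3] = ((4)·(-3.4) + (-2)·(0.6) + (-3)·(1.6) + (1)·(0.6) + (0)·(0.6)) / 4 = -19/4 = -4.75
  s[X_3,X_3] = ((-3.4)·(-3.4) + (0.6)·(0.6) + (1.6)·(1.6) + (0.6)·(0.6) + (0.6)·(0.6)) / 4 = 15.2/4 = 3.8
  Sample standard deviations s_i = √(s[i,i]):
  s(X_1) = √(8) = 2.8284
  s(X_2) = √(7.5) = 2.7386
  s(X_3) = √(3.8) = 1.9494

Step 3 — r_{ij} = s_{ij} / (s_i · s_j):
  r[X_1,X_1] = 1 (diagonal).
  r[X_1,X_2] = -6.5 / (2.8284 · 2.7386) = -6.5 / 7.746 = -0.8391
  r[X_1,X_3] = 3.75 / (2.8284 · 1.9494) = 3.75 / 5.5136 = 0.6801
  r[X_2,X_2] = 1 (diagonal).
  r[X_2,X_3] = -4.75 / (2.7386 · 1.9494) = -4.75 / 5.3385 = -0.8898
  r[X_3,X_3] = 1 (diagonal).

R is symmetric with unit diagonal. Assembling:

R = [[1, -0.8391, 0.6801],
 [-0.8391, 1, -0.8898],
 [0.6801, -0.8898, 1]]


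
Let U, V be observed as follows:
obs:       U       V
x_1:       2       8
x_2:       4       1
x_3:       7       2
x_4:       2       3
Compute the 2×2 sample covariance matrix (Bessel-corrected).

Step 1 — column means:
  mean(U) = (2 + 4 + 7 + 2) / 4 = 15/4 = 3.75
  mean(V) = (8 + 1 + 2 + 3) / 4 = 14/4 = 3.5

Step 2 — sample covariance S[i,j] = (1/(n-1)) · Σ_k (x_{k,i} - mean_i) · (x_{k,j} - mean_j), with n-1 = 3.
  S[U,U] = ((-1.75)·(-1.75) + (0.25)·(0.25) + (3.25)·(3.25) + (-1.75)·(-1.75)) / 3 = 16.75/3 = 5.5833
  S[U,V] = ((-1.75)·(4.5) + (0.25)·(-2.5) + (3.25)·(-1.5) + (-1.75)·(-0.5)) / 3 = -12.5/3 = -4.1667
  S[V,V] = ((4.5)·(4.5) + (-2.5)·(-2.5) + (-1.5)·(-1.5) + (-0.5)·(-0.5)) / 3 = 29/3 = 9.6667

S is symmetric (S[j,i] = S[i,j]). Assembling:

S = [[5.5833, -4.1667],
 [-4.1667, 9.6667]]


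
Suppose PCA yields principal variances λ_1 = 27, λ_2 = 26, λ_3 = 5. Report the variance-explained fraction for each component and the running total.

Step 1 — total variance = trace(Sigma) = Σ λ_i = 27 + 26 + 5 = 58.

Step 2 — fraction explained by component i = λ_i / Σ λ:
  PC1: 27/58 = 0.4655
  PC2: 26/58 = 0.4483
  PC3: 5/58 = 0.0862

Step 3 — cumulative fraction after k components = (λ_1 + ... + λ_k) / Σ λ:
  k = 1: 27/58 = 0.4655
  k = 2: (27 + 26)/58 = 53/58 = 0.9138
  k = 3: (27 + 26 + 5)/58 = 58/58 = 1

Summary (fraction, with percent):

explained: PC1 0.4655 (46.55%), PC2 0.4483 (44.83%), PC3 0.0862 (8.62%);  cumulative: 0.4655, 0.9138, 1


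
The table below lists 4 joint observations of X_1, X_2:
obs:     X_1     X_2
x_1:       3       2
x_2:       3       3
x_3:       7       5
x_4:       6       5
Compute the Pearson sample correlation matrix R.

Step 1 — column means:
  mean(X_1) = (3 + 3 + 7 + 6) / 4 = 19/4 = 4.75
  mean(X_2) = (2 + 3 + 5 + 5) / 4 = 15/4 = 3.75

Step 2 — sample variances and covariances s[i,j] = (1/(n-1)) · Σ_k (x_{k,i} - mean_i) · (x_{k,j} - mean_j), with n-1 = 3:
  s[X_1,X_1] = ((-1.75)·(-1.75) + (-1.75)·(-1.75) + (2.25)·(2.25) + (1.25)·(1.25)) / 3 = 12.75/3 = 4.25
  s[X_1,X_2] = ((-1.75)·(-1.75) + (-1.75)·(-0.75) + (2.25)·(1.25) + (1.25)·(1.25)) / 3 = 8.75/3 = 2.9167
  s[X_2,X_2] = ((-1.75)·(-1.75) + (-0.75)·(-0.75) + (1.25)·(1.25) + (1.25)·(1.25)) / 3 = 6.75/3 = 2.25
  Sample standard deviations s_i = √(s[i,i]):
  s(X_1) = √(4.25) = 2.0616
  s(X_2) = √(2.25) = 1.5

Step 3 — r_{ij} = s_{ij} / (s_i · s_j):
  r[X_1,X_1] = 1 (diagonal).
  r[X_1,X_2] = 2.9167 / (2.0616 · 1.5) = 2.9167 / 3.0923 = 0.9432
  r[X_2,X_2] = 1 (diagonal).

R is symmetric with unit diagonal. Assembling:

R = [[1, 0.9432],
 [0.9432, 1]]


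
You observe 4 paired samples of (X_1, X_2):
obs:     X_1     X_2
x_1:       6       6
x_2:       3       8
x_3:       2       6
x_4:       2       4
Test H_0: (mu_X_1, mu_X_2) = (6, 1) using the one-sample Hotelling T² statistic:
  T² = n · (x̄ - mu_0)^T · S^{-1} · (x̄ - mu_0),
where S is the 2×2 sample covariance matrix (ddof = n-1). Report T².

Step 1 — sample mean vector:
  mean(X_1) = (6 + 3 + 2 + 2) / 4 = 13/4 = 3.25
  mean(X_2) = (6 + 8 + 6 + 4) / 4 = 24/4 = 6
  x̄ = (3.25, 6),  deviation x̄ - mu_0 = (3.25, 6) - (6, 1) = (-2.75, 5).

Step 2 — sample covariance matrix, S[i,j] = (1/(n-1)) · Σ_k (x_{k,i} - mean_i) · (x_{k,j} - mean_j), divisor n-1 = 3:
  S[X_1,X_1] = ((2.75)·(2.75) + (-0.25)·(-0.25) + (-1.25)·(-1.25) + (-1.25)·(-1.25)) / 3 = 10.75/3 = 3.5833
  S[X_1,X_2] = ((2.75)·(0) + (-0.25)·(2) + (-1.25)·(0) + (-1.25)·(-2)) / 3 = 2/3 = 0.6667
  S[X_2,X_2] = ((0)·(0) + (2)·(2) + (0)·(0) + (-2)·(-2)) / 3 = 8/3 = 2.6667
  S = [[3.5833, 0.6667],
 [0.6667, 2.6667]].

Step 3 — invert S. det(S) = 3.5833·2.6667 - (0.6667)² = 9.1111.
  S^{-1} = (1/det) · [[d, -b], [-b, a]] = [[0.2927, -0.0732],
 [-0.0732, 0.3933]].

Step 4 — quadratic form (x̄ - mu_0)^T · S^{-1} · (x̄ - mu_0):
  S^{-1} · (x̄ - mu_0) = (-1.1707, 2.1677),
  (x̄ - mu_0)^T · [...] = (-2.75)·(-1.1707) + (5)·(2.1677) = 14.0579.

Step 5 — scale by n: T² = 4 · 14.0579 = 56.2317.

T² ≈ 56.2317


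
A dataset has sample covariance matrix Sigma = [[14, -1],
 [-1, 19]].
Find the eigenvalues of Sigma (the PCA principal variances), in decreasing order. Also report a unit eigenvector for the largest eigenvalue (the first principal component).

Step 1 — characteristic polynomial of 2×2 Sigma:
  det(Sigma - λI) = λ² - trace · λ + det = 0.
  trace = 14 + 19 = 33, det = 14·19 - (-1)² = 265.
Step 2 — discriminant:
  Δ = trace² - 4·det = 1089 - 1060 = 29.
Step 3 — eigenvalues:
  λ = (trace ± √Δ)/2 = (33 ± 5.3852)/2,
  λ_1 = 19.1926,  λ_2 = 13.8074.

Step 4 — unit eigenvector for λ_1: solve (Sigma - λ_1 I)v = 0. First row:
  (14 - 19.1926)·v_x + (-1)·v_y = 0, i.e. (-5.1926)·v_x + (-1)·v_y = 0,
  so v ∝ (b, λ_1 - a) = (-1, 5.1926); multiply by -1 so the first entry is positive: u = (1, -5.1926).
  ||u|| = √((1)² + (-5.1926)²) = √(27.9629) ≈ 5.288,
  v_1 = u/||u|| ≈ (0.1891, -0.982) (||v_1|| = 1).

λ_1 = 19.1926,  λ_2 = 13.8074;  v_1 ≈ (0.1891, -0.982)


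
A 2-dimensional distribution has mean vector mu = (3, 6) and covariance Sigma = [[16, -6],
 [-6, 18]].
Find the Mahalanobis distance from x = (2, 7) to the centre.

Step 1 — centre the observation: (x - mu) = (-1, 1).

Step 2 — invert Sigma. det(Sigma) = 16·18 - (-6)² = 252.
  Sigma^{-1} = (1/det) · [[d, -b], [-b, a]] = [[0.0714, 0.0238],
 [0.0238, 0.0635]].

Step 3 — form the quadratic (x - mu)^T · Sigma^{-1} · (x - mu):
  Sigma^{-1} · (x - mu) = (-0.0476, 0.0397).
  (x - mu)^T · [Sigma^{-1} · (x - mu)] = (-1)·(-0.0476) + (1)·(0.0397) = 0.0873.

Step 4 — take square root: d = √(0.0873) ≈ 0.2955.

d(x, mu) = √(0.0873) ≈ 0.2955


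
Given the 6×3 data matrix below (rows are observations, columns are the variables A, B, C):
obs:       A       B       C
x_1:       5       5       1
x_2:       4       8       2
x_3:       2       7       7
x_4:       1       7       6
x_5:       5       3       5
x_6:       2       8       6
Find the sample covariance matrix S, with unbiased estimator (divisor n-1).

Step 1 — column means:
  mean(A) = (5 + 4 + 2 + 1 + 5 + 2) / 6 = 19/6 = 3.1667
  mean(B) = (5 + 8 + 7 + 7 + 3 + 8) / 6 = 38/6 = 6.3333
  mean(C) = (1 + 2 + 7 + 6 + 5 + 6) / 6 = 27/6 = 4.5

Step 2 — sample covariance S[i,j] = (1/(n-1)) · Σ_k (x_{k,i} - mean_i) · (x_{k,j} - mean_j), with n-1 = 5.
  S[A,A] = ((1.8333)·(1.8333) + (0.8333)·(0.8333) + (-1.1667)·(-1.1667) + (-2.1667)·(-2.1667) + (1.8333)·(1.8333) + (-1.1667)·(-1.1667)) / 5 = 14.8333/5 = 2.9667
  S[A,B] = ((1.8333)·(-1.3333) + (0.8333)·(1.6667) + (-1.1667)·(0.6667) + (-2.1667)·(0.6667) + (1.8333)·(-3.3333) + (-1.1667)·(1.6667)) / 5 = -11.3333/5 = -2.2667
  S[A,C] = ((1.8333)·(-3.5) + (0.8333)·(-2.5) + (-1.1667)·(2.5) + (-2.1667)·(1.5) + (1.8333)·(0.5) + (-1.1667)·(1.5)) / 5 = -15.5/5 = -3.1
  S[B,B] = ((-1.3333)·(-1.3333) + (1.6667)·(1.6667) + (0.6667)·(0.6667) + (0.6667)·(0.6667) + (-3.3333)·(-3.3333) + (1.6667)·(1.6667)) / 5 = 19.3333/5 = 3.8667
  S[B,C] = ((-1.3333)·(-3.5) + (1.6667)·(-2.5) + (0.6667)·(2.5) + (0.6667)·(1.5) + (-3.3333)·(0.5) + (1.6667)·(1.5)) / 5 = 4/5 = 0.8
  S[C,C] = ((-3.5)·(-3.5) + (-2.5)·(-2.5) + (2.5)·(2.5) + (1.5)·(1.5) + (0.5)·(0.5) + (1.5)·(1.5)) / 5 = 29.5/5 = 5.9

S is symmetric (S[j,i] = S[i,j]). Assembling:

S = [[2.9667, -2.2667, -3.1],
 [-2.2667, 3.8667, 0.8],
 [-3.1, 0.8, 5.9]]


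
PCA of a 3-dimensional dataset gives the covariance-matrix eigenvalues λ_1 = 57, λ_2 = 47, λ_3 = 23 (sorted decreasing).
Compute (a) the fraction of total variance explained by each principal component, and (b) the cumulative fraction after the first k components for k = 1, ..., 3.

Step 1 — total variance = trace(Sigma) = Σ λ_i = 57 + 47 + 23 = 127.

Step 2 — fraction explained by component i = λ_i / Σ λ:
  PC1: 57/127 = 0.4488
  PC2: 47/127 = 0.3701
  PC3: 23/127 = 0.1811

Step 3 — cumulative fraction after k components = (λ_1 + ... + λ_k) / Σ λ:
  k = 1: 57/127 = 0.4488
  k = 2: (57 + 47)/127 = 104/127 = 0.8189
  k = 3: (57 + 47 + 23)/127 = 127/127 = 1

Summary (fraction, with percent):

explained: PC1 0.4488 (44.88%), PC2 0.3701 (37.01%), PC3 0.1811 (18.11%);  cumulative: 0.4488, 0.8189, 1


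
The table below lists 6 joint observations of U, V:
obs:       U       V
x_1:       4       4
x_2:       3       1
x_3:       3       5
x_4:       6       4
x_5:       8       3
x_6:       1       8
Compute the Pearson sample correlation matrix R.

Step 1 — column means:
  mean(U) = (4 + 3 + 3 + 6 + 8 + 1) / 6 = 25/6 = 4.1667
  mean(V) = (4 + 1 + 5 + 4 + 3 + 8) / 6 = 25/6 = 4.1667

Step 2 — sample variances and covariances s[i,j] = (1/(n-1)) · Σ_k (x_{k,i} - mean_i) · (x_{k,j} - mean_j), with n-1 = 5:
  s[U,U] = ((-0.1667)·(-0.1667) + (-1.1667)·(-1.1667) + (-1.1667)·(-1.1667) + (1.8333)·(1.8333) + (3.8333)·(3.8333) + (-3.1667)·(-3.1667)) / 5 = 30.8333/5 = 6.1667
  s[U,V] = ((-0.1667)·(-0.1667) + (-1.1667)·(-3.1667) + (-1.1667)·(0.8333) + (1.8333)·(-0.1667) + (3.8333)·(-1.1667) + (-3.1667)·(3.8333)) / 5 = -14.1667/5 = -2.8333
  s[V,V] = ((-0.1667)·(-0.1667) + (-3.1667)·(-3.1667) + (0.8333)·(0.8333) + (-0.1667)·(-0.1667) + (-1.1667)·(-1.1667) + (3.8333)·(3.8333)) / 5 = 26.8333/5 = 5.3667
  Sample standard deviations s_i = √(s[i,i]):
  s(U) = √(6.1667) = 2.4833
  s(V) = √(5.3667) = 2.3166

Step 3 — r_{ij} = s_{ij} / (s_i · s_j):
  r[U,U] = 1 (diagonal).
  r[U,V] = -2.8333 / (2.4833 · 2.3166) = -2.8333 / 5.7528 = -0.4925
  r[V,V] = 1 (diagonal).

R is symmetric with unit diagonal. Assembling:

R = [[1, -0.4925],
 [-0.4925, 1]]


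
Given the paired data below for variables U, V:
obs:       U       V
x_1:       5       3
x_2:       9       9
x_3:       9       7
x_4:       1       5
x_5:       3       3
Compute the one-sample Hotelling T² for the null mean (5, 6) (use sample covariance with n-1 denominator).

Step 1 — sample mean vector:
  mean(U) = (5 + 9 + 9 + 1 + 3) / 5 = 27/5 = 5.4
  mean(V) = (3 + 9 + 7 + 5 + 3) / 5 = 27/5 = 5.4
  x̄ = (5.4, 5.4),  deviation x̄ - mu_0 = (5.4, 5.4) - (5, 6) = (0.4, -0.6).

Step 2 — sample covariance matrix, S[i,j] = (1/(n-1)) · Σ_k (x_{k,i} - mean_i) · (x_{k,j} - mean_j), divisor n-1 = 4:
  S[U,U] = ((-0.4)·(-0.4) + (3.6)·(3.6) + (3.6)·(3.6) + (-4.4)·(-4.4) + (-2.4)·(-2.4)) / 4 = 51.2/4 = 12.8
  S[U,V] = ((-0.4)·(-2.4) + (3.6)·(3.6) + (3.6)·(1.6) + (-4.4)·(-0.4) + (-2.4)·(-2.4)) / 4 = 27.2/4 = 6.8
  S[V,V] = ((-2.4)·(-2.4) + (3.6)·(3.6) + (1.6)·(1.6) + (-0.4)·(-0.4) + (-2.4)·(-2.4)) / 4 = 27.2/4 = 6.8
  S = [[12.8, 6.8],
 [6.8, 6.8]].

Step 3 — invert S. det(S) = 12.8·6.8 - (6.8)² = 40.8.
  S^{-1} = (1/det) · [[d, -b], [-b, a]] = [[0.1667, -0.1667],
 [-0.1667, 0.3137]].

Step 4 — quadratic form (x̄ - mu_0)^T · S^{-1} · (x̄ - mu_0):
  S^{-1} · (x̄ - mu_0) = (0.1667, -0.2549),
  (x̄ - mu_0)^T · [...] = (0.4)·(0.1667) + (-0.6)·(-0.2549) = 0.2196.

Step 5 — scale by n: T² = 5 · 0.2196 = 1.098.

T² ≈ 1.098


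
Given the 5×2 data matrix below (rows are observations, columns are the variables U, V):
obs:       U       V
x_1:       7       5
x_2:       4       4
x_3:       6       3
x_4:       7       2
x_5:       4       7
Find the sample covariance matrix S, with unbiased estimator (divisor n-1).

Step 1 — column means:
  mean(U) = (7 + 4 + 6 + 7 + 4) / 5 = 28/5 = 5.6
  mean(V) = (5 + 4 + 3 + 2 + 7) / 5 = 21/5 = 4.2

Step 2 — sample covariance S[i,j] = (1/(n-1)) · Σ_k (x_{k,i} - mean_i) · (x_{k,j} - mean_j), with n-1 = 4.
  S[U,U] = ((1.4)·(1.4) + (-1.6)·(-1.6) + (0.4)·(0.4) + (1.4)·(1.4) + (-1.6)·(-1.6)) / 4 = 9.2/4 = 2.3
  S[U,V] = ((1.4)·(0.8) + (-1.6)·(-0.2) + (0.4)·(-1.2) + (1.4)·(-2.2) + (-1.6)·(2.8)) / 4 = -6.6/4 = -1.65
  S[V,V] = ((0.8)·(0.8) + (-0.2)·(-0.2) + (-1.2)·(-1.2) + (-2.2)·(-2.2) + (2.8)·(2.8)) / 4 = 14.8/4 = 3.7

S is symmetric (S[j,i] = S[i,j]). Assembling:

S = [[2.3, -1.65],
 [-1.65, 3.7]]


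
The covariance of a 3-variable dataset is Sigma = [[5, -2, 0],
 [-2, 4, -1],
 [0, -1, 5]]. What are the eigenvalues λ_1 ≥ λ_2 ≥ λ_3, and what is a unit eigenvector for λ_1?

Step 1 — characteristic polynomial p(λ) = det(λI - Sigma) = λ³ - tr·λ² + c_1·λ - det, where tr = trace, c_1 = sum of the principal 2×2 minors, det = det(Sigma):
  tr = 5 + 4 + 5 = 14,
  c_1 = (5·4 - (-2)²) + (5·5 - (0)²) + (4·5 - (-1)²) = 16 + 25 + 19 = 60,
  det = 5·(4·5 - (-1)²) - (-2)·((-2)·5 - (-1)·(0)) + (0)·((-2)·(-1) - 4·(0)) = 5·(19) - (-2)·(-10) + (0)·(2) = 75.
  So p(λ) = λ³ - 14λ² + 60λ - 75.
Step 2 — look for an integer root (rational root theorem: any rational root is an integer divisor of 75). Testing λ = 5:
  p(5) = 125 - 350 + 300 - 75 = 0  ✓
  Dividing out (λ - 5): p(λ) = (λ - 5)(λ² - 9λ + 15).
Step 3 — remaining eigenvalues from the quadratic λ² - 9λ + 15 = 0:
  Δ = 9² - 4·15 = 81 - 60 = 21,  λ = (9 ± √21)/2 = (9 ± 4.5826)/2 ≈ 6.7913 or 2.2087.
  Sorted: λ_1 = 6.7913,  λ_2 = 5,  λ_3 = 2.2087  (check: sum = 14 = tr ✓).

Step 4 — unit eigenvector for λ_1 ≈ 6.7913: v spans the null space of (Sigma - λ_1 I), whose rows are
  r_1 = (-1.7913, -2, 0),  r_2 = (-2, -2.7913, -1),  r_3 = (0, -1, -1.7913).
  v is orthogonal to every row, so take v ∝ r_1 × r_2 = ((-2)·(-1) - (0)·(-2.7913), (0)·(-2) - (-1.7913)·(-1), (-1.7913)·(-2.7913) - (-2)·(-2)) ≈ (2, -1.7913, 1).
  Let u = (2, -1.7913, 1).
  ||u|| = √((2)² + (-1.7913)² + (1)²) = √(8.2087) ≈ 2.8651,  v_1 = u/||u|| ≈ (0.6981, -0.6252, 0.349) (||v_1|| = 1).

λ_1 = 6.7913,  λ_2 = 5,  λ_3 = 2.2087;  v_1 ≈ (0.6981, -0.6252, 0.349)


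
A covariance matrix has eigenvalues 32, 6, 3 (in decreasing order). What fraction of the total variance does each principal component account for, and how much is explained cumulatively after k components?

Step 1 — total variance = trace(Sigma) = Σ λ_i = 32 + 6 + 3 = 41.

Step 2 — fraction explained by component i = λ_i / Σ λ:
  PC1: 32/41 = 0.7805
  PC2: 6/41 = 0.1463
  PC3: 3/41 = 0.0732

Step 3 — cumulative fraction after k components = (λ_1 + ... + λ_k) / Σ λ:
  k = 1: 32/41 = 0.7805
  k = 2: (32 + 6)/41 = 38/41 = 0.9268
  k = 3: (32 + 6 + 3)/41 = 41/41 = 1

Summary (fraction, with percent):

explained: PC1 0.7805 (78.05%), PC2 0.1463 (14.63%), PC3 0.0732 (7.32%);  cumulative: 0.7805, 0.9268, 1


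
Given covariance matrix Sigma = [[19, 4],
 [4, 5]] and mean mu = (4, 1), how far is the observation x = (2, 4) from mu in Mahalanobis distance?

Step 1 — centre the observation: (x - mu) = (-2, 3).

Step 2 — invert Sigma. det(Sigma) = 19·5 - (4)² = 79.
  Sigma^{-1} = (1/det) · [[d, -b], [-b, a]] = [[0.0633, -0.0506],
 [-0.0506, 0.2405]].

Step 3 — form the quadratic (x - mu)^T · Sigma^{-1} · (x - mu):
  Sigma^{-1} · (x - mu) = (-0.2785, 0.8228).
  (x - mu)^T · [Sigma^{-1} · (x - mu)] = (-2)·(-0.2785) + (3)·(0.8228) = 3.0253.

Step 4 — take square root: d = √(3.0253) ≈ 1.7393.

d(x, mu) = √(3.0253) ≈ 1.7393


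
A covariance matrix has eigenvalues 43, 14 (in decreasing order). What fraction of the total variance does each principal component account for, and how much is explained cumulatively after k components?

Step 1 — total variance = trace(Sigma) = Σ λ_i = 43 + 14 = 57.

Step 2 — fraction explained by component i = λ_i / Σ λ:
  PC1: 43/57 = 0.7544
  PC2: 14/57 = 0.2456

Step 3 — cumulative fraction after k components = (λ_1 + ... + λ_k) / Σ λ:
  k = 1: 43/57 = 0.7544
  k = 2: (43 + 14)/57 = 57/57 = 1

Summary (fraction, with percent):

explained: PC1 0.7544 (75.44%), PC2 0.2456 (24.56%);  cumulative: 0.7544, 1


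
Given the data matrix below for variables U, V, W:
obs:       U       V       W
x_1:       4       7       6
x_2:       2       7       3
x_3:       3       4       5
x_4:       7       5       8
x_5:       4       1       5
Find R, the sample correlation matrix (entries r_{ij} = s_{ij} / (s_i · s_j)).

Step 1 — column means:
  mean(U) = (4 + 2 + 3 + 7 + 4) / 5 = 20/5 = 4
  mean(V) = (7 + 7 + 4 + 5 + 1) / 5 = 24/5 = 4.8
  mean(W) = (6 + 3 + 5 + 8 + 5) / 5 = 27/5 = 5.4

Step 2 — sample variances and covariances s[i,j] = (1/(n-1)) · Σ_k (x_{k,i} - mean_i) · (x_{k,j} - mean_j), with n-1 = 4:
  s[U,U] = ((0)·(0) + (-2)·(-2) + (-1)·(-1) + (3)·(3) + (0)·(0)) / 4 = 14/4 = 3.5
  s[U,V] = ((0)·(2.2) + (-2)·(2.2) + (-1)·(-0.8) + (3)·(0.2) + (0)·(-3.8)) / 4 = -3/4 = -0.75
  s[U,W] = ((0)·(0.6) + (-2)·(-2.4) + (-1)·(-0.4) + (3)·(2.6) + (0)·(-0.4)) / 4 = 13/4 = 3.25
  s[V,V] = ((2.2)·(2.2) + (2.2)·(2.2) + (-0.8)·(-0.8) + (0.2)·(0.2) + (-3.8)·(-3.8)) / 4 = 24.8/4 = 6.2
  s[V,W] = ((2.2)·(0.6) + (2.2)·(-2.4) + (-0.8)·(-0.4) + (0.2)·(2.6) + (-3.8)·(-0.4)) / 4 = -1.6/4 = -0.4
  s[W,W] = ((0.6)·(0.6) + (-2.4)·(-2.4) + (-0.4)·(-0.4) + (2.6)·(2.6) + (-0.4)·(-0.4)) / 4 = 13.2/4 = 3.3
  Sample standard deviations s_i = √(s[i,i]):
  s(U) = √(3.5) = 1.8708
  s(V) = √(6.2) = 2.49
  s(W) = √(3.3) = 1.8166

Step 3 — r_{ij} = s_{ij} / (s_i · s_j):
  r[U,U] = 1 (diagonal).
  r[U,V] = -0.75 / (1.8708 · 2.49) = -0.75 / 4.6583 = -0.161
  r[U,W] = 3.25 / (1.8708 · 1.8166) = 3.25 / 3.3985 = 0.9563
  r[V,V] = 1 (diagonal).
  r[V,W] = -0.4 / (2.49 · 1.8166) = -0.4 / 4.5233 = -0.0884
  r[W,W] = 1 (diagonal).

R is symmetric with unit diagonal. Assembling:

R = [[1, -0.161, 0.9563],
 [-0.161, 1, -0.0884],
 [0.9563, -0.0884, 1]]
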